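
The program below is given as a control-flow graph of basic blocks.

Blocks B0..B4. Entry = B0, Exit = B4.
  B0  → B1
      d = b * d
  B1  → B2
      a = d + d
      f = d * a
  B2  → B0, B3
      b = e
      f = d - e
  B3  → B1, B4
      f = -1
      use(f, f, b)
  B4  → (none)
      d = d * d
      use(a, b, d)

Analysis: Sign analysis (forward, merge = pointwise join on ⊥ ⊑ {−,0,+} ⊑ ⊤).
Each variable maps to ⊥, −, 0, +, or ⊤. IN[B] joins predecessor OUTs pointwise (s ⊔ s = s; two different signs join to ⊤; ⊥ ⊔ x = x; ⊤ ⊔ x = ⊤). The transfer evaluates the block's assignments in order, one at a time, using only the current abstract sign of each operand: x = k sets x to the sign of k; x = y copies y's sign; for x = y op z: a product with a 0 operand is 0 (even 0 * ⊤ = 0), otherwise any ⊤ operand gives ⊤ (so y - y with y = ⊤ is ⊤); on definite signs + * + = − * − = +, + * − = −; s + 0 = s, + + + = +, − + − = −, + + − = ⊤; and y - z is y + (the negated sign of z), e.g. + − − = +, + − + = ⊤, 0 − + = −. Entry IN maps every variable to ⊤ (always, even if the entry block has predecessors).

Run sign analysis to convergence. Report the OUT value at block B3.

Answer: {a: ⊤, b: ⊤, c: ⊤, d: ⊤, e: ⊤, f: -}

Trace:
Converged values:
  B0: | IN=(all ⊤) | OUT=(all ⊤)
  B1: | IN=(all ⊤) | OUT=(all ⊤)
  B2: | IN=(all ⊤) | OUT=(all ⊤)
  B3: | IN=(all ⊤) | OUT={f:-; rest ⊤}
  B4: | IN={f:-; rest ⊤} | OUT={f:-; rest ⊤}

Merge at B3: IN[B3] = OUT[B2] = {a: ⊤, b: ⊤, c: ⊤, d: ⊤, e: ⊤, f: ⊤}
Applying B3's transfer function to that IN value gives OUT[B3] (row B3 above).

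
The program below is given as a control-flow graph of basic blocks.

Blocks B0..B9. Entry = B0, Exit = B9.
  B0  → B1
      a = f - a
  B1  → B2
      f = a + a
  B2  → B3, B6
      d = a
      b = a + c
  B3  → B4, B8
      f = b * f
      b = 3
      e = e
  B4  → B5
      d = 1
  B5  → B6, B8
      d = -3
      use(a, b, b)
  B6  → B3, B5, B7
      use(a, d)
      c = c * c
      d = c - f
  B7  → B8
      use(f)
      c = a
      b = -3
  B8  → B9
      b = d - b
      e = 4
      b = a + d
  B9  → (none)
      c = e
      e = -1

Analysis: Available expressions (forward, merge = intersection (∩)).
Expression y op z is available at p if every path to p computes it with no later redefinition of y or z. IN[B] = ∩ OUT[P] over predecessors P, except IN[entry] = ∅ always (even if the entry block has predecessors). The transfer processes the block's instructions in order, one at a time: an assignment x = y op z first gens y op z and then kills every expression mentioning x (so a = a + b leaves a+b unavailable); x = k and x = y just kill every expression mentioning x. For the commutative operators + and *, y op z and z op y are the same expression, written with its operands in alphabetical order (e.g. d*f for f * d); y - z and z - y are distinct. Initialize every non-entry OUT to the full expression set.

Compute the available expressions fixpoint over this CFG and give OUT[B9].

Answer: {a+a, a+d}

Derivation:
Per-block solution:
  B0:   IN={}   OUT={}
  B1:   IN={}   OUT={a+a}
  B2:   IN={a+a}   OUT={a+a, a+c}
  B3:   IN={a+a}   OUT={a+a}
  B4:   IN={a+a}   OUT={a+a}
  B5:   IN={a+a}   OUT={a+a}
  B6:   IN={a+a}   OUT={a+a, c-f}
  B7:   IN={a+a, c-f}   OUT={a+a}
  B8:   IN={a+a}   OUT={a+a, a+d}
  B9:   IN={a+a, a+d}   OUT={a+a, a+d}

Merge at B9: IN[B9] = OUT[B8] = {a+a, a+d}
Applying B9's transfer function to that IN value gives OUT[B9] (row B9 above).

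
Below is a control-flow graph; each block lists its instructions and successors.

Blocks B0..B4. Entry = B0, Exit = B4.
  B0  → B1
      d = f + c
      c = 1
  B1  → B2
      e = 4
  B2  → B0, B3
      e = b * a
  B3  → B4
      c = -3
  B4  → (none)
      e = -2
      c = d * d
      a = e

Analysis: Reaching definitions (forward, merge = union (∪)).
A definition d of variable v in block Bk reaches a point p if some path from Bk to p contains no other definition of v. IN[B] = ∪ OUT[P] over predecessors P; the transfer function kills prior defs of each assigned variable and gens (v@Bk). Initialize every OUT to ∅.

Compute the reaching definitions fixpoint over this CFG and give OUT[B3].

Converged values:
  B0:   IN={c@B0, d@B0, e@B2}   OUT={c@B0, d@B0, e@B2}
  B1:   IN={c@B0, d@B0, e@B2}   OUT={c@B0, d@B0, e@B1}
  B2:   IN={c@B0, d@B0, e@B1}   OUT={c@B0, d@B0, e@B2}
  B3:   IN={c@B0, d@B0, e@B2}   OUT={c@B3, d@B0, e@B2}
  B4:   IN={c@B3, d@B0, e@B2}   OUT={a@B4, c@B4, d@B0, e@B4}

Merge at B3: IN[B3] = OUT[B2] = {c@B0, d@B0, e@B2}
Applying B3's transfer function to that IN value gives OUT[B3] (row B3 above).

Answer: {c@B3, d@B0, e@B2}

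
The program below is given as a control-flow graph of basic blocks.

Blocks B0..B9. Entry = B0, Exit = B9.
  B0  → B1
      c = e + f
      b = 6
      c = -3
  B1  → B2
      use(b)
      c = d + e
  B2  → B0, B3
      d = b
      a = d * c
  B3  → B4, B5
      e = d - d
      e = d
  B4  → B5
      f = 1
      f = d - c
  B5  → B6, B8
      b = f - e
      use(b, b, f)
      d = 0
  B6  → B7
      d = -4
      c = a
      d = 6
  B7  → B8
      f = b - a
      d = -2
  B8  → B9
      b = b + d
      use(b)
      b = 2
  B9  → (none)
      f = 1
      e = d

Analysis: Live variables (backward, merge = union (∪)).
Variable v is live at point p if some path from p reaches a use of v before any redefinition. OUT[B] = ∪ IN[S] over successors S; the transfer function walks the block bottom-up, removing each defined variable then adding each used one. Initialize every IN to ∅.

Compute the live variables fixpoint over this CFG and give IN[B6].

Fixpoint table:
  B0:   IN={d, e, f}   OUT={b, d, e, f}
  B1:   IN={b, d, e, f}   OUT={b, c, e, f}
  B2:   IN={b, c, e, f}   OUT={a, c, d, e, f}
  B3:   IN={a, c, d, f}   OUT={a, c, d, e, f}
  B4:   IN={a, c, d, e}   OUT={a, e, f}
  B5:   IN={a, e, f}   OUT={a, b, d}
  B6:   IN={a, b}   OUT={a, b}
  B7:   IN={a, b}   OUT={b, d}
  B8:   IN={b, d}   OUT={d}
  B9:   IN={d}   OUT={}

Merge at B6: OUT[B6] = IN[B7] = {a, b}
Applying B6's transfer function to that OUT value gives IN[B6] (row B6 above).

Answer: {a, b}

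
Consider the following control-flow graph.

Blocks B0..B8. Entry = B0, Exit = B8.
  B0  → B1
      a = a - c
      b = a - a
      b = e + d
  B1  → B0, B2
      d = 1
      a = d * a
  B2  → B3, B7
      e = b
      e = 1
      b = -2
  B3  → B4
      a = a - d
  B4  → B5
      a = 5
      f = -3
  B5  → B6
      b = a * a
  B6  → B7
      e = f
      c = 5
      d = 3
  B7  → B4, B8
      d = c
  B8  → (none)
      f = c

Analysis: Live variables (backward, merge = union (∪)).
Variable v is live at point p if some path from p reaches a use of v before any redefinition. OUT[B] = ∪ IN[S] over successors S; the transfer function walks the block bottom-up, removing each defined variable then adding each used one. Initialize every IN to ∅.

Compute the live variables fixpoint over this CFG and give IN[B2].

Per-block solution:
  B0: | IN={a, c, d, e} | OUT={a, b, c, e}
  B1: | IN={a, b, c, e} | OUT={a, b, c, d, e}
  B2: | IN={a, b, c, d} | OUT={a, c, d}
  B3: | IN={a, d} | OUT={}
  B4: | IN={} | OUT={a, f}
  B5: | IN={a, f} | OUT={f}
  B6: | IN={f} | OUT={c}
  B7: | IN={c} | OUT={c}
  B8: | IN={c} | OUT={}

Merge at B2: OUT[B2] = IN[B3] ⊔ IN[B7] = {a, c, d}
Applying B2's transfer function to that OUT value gives IN[B2] (row B2 above).

Answer: {a, b, c, d}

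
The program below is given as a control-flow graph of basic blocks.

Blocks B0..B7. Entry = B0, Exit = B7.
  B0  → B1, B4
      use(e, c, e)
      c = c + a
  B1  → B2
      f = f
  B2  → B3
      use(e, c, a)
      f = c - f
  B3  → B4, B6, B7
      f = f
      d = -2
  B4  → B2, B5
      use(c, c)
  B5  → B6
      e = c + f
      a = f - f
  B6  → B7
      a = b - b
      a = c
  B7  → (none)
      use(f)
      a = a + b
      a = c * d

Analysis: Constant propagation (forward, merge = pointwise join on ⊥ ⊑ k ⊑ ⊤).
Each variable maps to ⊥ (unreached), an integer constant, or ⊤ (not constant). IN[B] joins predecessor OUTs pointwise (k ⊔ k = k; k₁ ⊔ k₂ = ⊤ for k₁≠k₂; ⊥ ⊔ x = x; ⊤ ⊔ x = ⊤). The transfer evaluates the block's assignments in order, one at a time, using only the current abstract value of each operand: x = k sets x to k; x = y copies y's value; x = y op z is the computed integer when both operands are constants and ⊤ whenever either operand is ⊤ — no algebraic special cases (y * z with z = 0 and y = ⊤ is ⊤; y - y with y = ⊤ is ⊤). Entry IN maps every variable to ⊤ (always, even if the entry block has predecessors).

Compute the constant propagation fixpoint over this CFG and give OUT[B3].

Answer: {a: ⊤, b: ⊤, c: ⊤, d: -2, e: ⊤, f: ⊤}

Working:
Fixpoint table:
  B0: | IN=(all ⊤) | OUT=(all ⊤)
  B1: | IN=(all ⊤) | OUT=(all ⊤)
  B2: | IN=(all ⊤) | OUT=(all ⊤)
  B3: | IN=(all ⊤) | OUT={d:-2; rest ⊤}
  B4: | IN=(all ⊤) | OUT=(all ⊤)
  B5: | IN=(all ⊤) | OUT=(all ⊤)
  B6: | IN=(all ⊤) | OUT=(all ⊤)
  B7: | IN=(all ⊤) | OUT=(all ⊤)

Merge at B3: IN[B3] = OUT[B2] = {a: ⊤, b: ⊤, c: ⊤, d: ⊤, e: ⊤, f: ⊤}
Applying B3's transfer function to that IN value gives OUT[B3] (row B3 above).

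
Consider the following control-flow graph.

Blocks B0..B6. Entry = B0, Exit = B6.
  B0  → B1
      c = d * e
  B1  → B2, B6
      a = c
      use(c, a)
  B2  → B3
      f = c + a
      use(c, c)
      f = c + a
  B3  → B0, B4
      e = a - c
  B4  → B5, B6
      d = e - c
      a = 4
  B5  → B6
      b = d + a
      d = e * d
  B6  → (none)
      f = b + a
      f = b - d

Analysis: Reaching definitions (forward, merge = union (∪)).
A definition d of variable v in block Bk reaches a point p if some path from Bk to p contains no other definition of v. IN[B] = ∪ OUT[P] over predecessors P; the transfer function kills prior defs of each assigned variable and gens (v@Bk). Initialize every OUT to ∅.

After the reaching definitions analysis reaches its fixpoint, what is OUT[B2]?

Fixpoint table:
  B0: | IN={a@B1, c@B0, e@B3, f@B2} | OUT={a@B1, c@B0, e@B3, f@B2}
  B1: | IN={a@B1, c@B0, e@B3, f@B2} | OUT={a@B1, c@B0, e@B3, f@B2}
  B2: | IN={a@B1, c@B0, e@B3, f@B2} | OUT={a@B1, c@B0, e@B3, f@B2}
  B3: | IN={a@B1, c@B0, e@B3, f@B2} | OUT={a@B1, c@B0, e@B3, f@B2}
  B4: | IN={a@B1, c@B0, e@B3, f@B2} | OUT={a@B4, c@B0, d@B4, e@B3, f@B2}
  B5: | IN={a@B4, c@B0, d@B4, e@B3, f@B2} | OUT={a@B4, b@B5, c@B0, d@B5, e@B3, f@B2}
  B6: | IN={a@B1, a@B4, b@B5, c@B0, d@B4, d@B5, e@B3, f@B2} | OUT={a@B1, a@B4, b@B5, c@B0, d@B4, d@B5, e@B3, f@B6}

Merge at B2: IN[B2] = OUT[B1] = {a@B1, c@B0, e@B3, f@B2}
Applying B2's transfer function to that IN value gives OUT[B2] (row B2 above).

Answer: {a@B1, c@B0, e@B3, f@B2}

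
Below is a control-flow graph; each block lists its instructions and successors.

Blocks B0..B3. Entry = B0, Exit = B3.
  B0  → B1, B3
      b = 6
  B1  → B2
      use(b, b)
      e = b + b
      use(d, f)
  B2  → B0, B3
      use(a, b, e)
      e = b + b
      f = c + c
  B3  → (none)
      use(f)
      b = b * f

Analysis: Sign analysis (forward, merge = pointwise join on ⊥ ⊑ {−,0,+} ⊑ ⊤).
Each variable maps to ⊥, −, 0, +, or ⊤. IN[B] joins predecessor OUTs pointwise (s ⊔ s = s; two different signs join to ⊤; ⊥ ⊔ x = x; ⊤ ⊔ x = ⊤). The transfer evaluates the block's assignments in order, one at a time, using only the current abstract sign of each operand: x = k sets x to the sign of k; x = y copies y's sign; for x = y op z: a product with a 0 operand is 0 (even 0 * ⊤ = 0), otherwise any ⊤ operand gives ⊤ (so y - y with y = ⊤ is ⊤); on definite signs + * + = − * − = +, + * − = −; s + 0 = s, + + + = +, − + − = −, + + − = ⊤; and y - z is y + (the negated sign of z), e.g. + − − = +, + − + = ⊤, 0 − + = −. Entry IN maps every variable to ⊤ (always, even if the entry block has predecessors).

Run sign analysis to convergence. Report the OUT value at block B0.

Per-block solution:
  B0:   IN=(all ⊤)   OUT={b:+; rest ⊤}
  B1:   IN={b:+; rest ⊤}   OUT={b:+, e:+; rest ⊤}
  B2:   IN={b:+, e:+; rest ⊤}   OUT={b:+, e:+; rest ⊤}
  B3:   IN={b:+; rest ⊤}   OUT=(all ⊤)

Merge at B0 (entry node, so the boundary value (all ⊤) is joined with the incoming edge(s)): IN[B0] = (all ⊤) ⊔ OUT[B2] = {a: ⊤, b: ⊤, c: ⊤, d: ⊤, e: ⊤, f: ⊤}
Applying B0's transfer function to that IN value gives OUT[B0] (row B0 above).

Answer: {a: ⊤, b: +, c: ⊤, d: ⊤, e: ⊤, f: ⊤}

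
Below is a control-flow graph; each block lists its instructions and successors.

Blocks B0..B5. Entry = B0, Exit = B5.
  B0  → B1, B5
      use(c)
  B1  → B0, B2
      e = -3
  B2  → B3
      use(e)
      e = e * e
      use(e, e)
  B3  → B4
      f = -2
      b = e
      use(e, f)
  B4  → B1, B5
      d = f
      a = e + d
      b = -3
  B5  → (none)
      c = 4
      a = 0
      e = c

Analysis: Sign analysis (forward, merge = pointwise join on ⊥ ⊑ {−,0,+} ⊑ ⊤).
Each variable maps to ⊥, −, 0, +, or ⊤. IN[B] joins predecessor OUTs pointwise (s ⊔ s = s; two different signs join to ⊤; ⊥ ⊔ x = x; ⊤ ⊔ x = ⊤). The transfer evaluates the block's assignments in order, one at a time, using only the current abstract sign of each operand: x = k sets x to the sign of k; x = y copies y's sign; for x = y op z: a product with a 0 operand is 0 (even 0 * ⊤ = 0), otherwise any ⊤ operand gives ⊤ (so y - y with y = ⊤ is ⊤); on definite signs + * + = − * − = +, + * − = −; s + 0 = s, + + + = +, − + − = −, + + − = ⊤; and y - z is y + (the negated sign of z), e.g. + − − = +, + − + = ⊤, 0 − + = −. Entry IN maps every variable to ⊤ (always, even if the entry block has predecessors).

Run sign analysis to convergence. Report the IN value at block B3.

Answer: {a: ⊤, b: ⊤, c: ⊤, d: ⊤, e: +, f: ⊤}

Derivation:
Fixpoint table:
  B0:  IN=(all ⊤)  OUT=(all ⊤)
  B1:  IN=(all ⊤)  OUT={e:-; rest ⊤}
  B2:  IN={e:-; rest ⊤}  OUT={e:+; rest ⊤}
  B3:  IN={e:+; rest ⊤}  OUT={b:+, e:+, f:-; rest ⊤}
  B4:  IN={b:+, e:+, f:-; rest ⊤}  OUT={b:-, d:-, e:+, f:-; rest ⊤}
  B5:  IN=(all ⊤)  OUT={a:0, c:+, e:+; rest ⊤}

Merge at B3: IN[B3] = OUT[B2] = {a: ⊤, b: ⊤, c: ⊤, d: ⊤, e: +, f: ⊤}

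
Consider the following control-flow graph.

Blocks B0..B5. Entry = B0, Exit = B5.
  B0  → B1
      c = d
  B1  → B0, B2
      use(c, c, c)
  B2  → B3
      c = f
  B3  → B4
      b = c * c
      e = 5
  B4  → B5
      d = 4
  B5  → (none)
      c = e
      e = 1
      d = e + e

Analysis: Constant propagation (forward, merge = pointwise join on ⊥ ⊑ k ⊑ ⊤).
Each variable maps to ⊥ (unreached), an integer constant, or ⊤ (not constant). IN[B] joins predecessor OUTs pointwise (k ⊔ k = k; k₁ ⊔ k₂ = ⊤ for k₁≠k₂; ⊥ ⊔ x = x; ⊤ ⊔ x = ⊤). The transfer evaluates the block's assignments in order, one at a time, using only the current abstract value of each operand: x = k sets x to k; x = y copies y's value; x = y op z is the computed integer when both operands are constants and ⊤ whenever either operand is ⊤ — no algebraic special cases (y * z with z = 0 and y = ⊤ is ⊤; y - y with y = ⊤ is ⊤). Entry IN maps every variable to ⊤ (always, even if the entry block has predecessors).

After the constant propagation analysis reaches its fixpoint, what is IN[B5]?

Converged values:
  B0: | IN=(all ⊤) | OUT=(all ⊤)
  B1: | IN=(all ⊤) | OUT=(all ⊤)
  B2: | IN=(all ⊤) | OUT=(all ⊤)
  B3: | IN=(all ⊤) | OUT={e:5; rest ⊤}
  B4: | IN={e:5; rest ⊤} | OUT={d:4, e:5; rest ⊤}
  B5: | IN={d:4, e:5; rest ⊤} | OUT={c:5, d:2, e:1; rest ⊤}

Merge at B5: IN[B5] = OUT[B4] = {a: ⊤, b: ⊤, c: ⊤, d: 4, e: 5, f: ⊤}

Answer: {a: ⊤, b: ⊤, c: ⊤, d: 4, e: 5, f: ⊤}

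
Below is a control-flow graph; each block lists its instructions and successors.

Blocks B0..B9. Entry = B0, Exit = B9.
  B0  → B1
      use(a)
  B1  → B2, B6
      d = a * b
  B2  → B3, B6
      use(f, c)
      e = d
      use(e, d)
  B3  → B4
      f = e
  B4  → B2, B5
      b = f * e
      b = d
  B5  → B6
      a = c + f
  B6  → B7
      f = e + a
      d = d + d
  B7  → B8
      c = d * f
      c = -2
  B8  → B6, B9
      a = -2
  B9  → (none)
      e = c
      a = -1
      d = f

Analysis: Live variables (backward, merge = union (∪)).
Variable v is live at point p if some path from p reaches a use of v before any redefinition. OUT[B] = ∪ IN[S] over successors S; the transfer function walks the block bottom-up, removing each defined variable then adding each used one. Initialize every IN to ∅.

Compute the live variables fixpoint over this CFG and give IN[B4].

Fixpoint table:
  B0:   IN={a, b, c, e, f}   OUT={a, b, c, e, f}
  B1:   IN={a, b, c, e, f}   OUT={a, c, d, e, f}
  B2:   IN={a, c, d, f}   OUT={a, c, d, e}
  B3:   IN={a, c, d, e}   OUT={a, c, d, e, f}
  B4:   IN={a, c, d, e, f}   OUT={a, c, d, e, f}
  B5:   IN={c, d, e, f}   OUT={a, d, e}
  B6:   IN={a, d, e}   OUT={d, e, f}
  B7:   IN={d, e, f}   OUT={c, d, e, f}
  B8:   IN={c, d, e, f}   OUT={a, c, d, e, f}
  B9:   IN={c, f}   OUT={}

Merge at B4: OUT[B4] = IN[B2] ⊔ IN[B5] = {a, c, d, e, f}
Applying B4's transfer function to that OUT value gives IN[B4] (row B4 above).

Answer: {a, c, d, e, f}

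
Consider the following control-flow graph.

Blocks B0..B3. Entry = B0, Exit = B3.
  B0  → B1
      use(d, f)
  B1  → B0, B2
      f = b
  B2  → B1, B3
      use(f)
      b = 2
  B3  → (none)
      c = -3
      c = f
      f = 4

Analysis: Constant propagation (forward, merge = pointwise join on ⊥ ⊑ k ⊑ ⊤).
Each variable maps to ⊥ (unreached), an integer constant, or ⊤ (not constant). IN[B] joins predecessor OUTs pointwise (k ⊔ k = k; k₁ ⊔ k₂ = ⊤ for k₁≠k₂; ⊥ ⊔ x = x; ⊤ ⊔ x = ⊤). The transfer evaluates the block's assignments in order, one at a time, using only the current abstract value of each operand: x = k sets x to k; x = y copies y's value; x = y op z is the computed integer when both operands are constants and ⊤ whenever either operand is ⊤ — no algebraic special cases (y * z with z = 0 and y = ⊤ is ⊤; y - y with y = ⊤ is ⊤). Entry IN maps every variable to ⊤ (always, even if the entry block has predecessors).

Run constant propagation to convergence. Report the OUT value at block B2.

Answer: {a: ⊤, b: 2, c: ⊤, d: ⊤, e: ⊤, f: ⊤}

Derivation:
Fixpoint table:
  B0:  IN=(all ⊤)  OUT=(all ⊤)
  B1:  IN=(all ⊤)  OUT=(all ⊤)
  B2:  IN=(all ⊤)  OUT={b:2; rest ⊤}
  B3:  IN={b:2; rest ⊤}  OUT={b:2, f:4; rest ⊤}

Merge at B2: IN[B2] = OUT[B1] = {a: ⊤, b: ⊤, c: ⊤, d: ⊤, e: ⊤, f: ⊤}
Applying B2's transfer function to that IN value gives OUT[B2] (row B2 above).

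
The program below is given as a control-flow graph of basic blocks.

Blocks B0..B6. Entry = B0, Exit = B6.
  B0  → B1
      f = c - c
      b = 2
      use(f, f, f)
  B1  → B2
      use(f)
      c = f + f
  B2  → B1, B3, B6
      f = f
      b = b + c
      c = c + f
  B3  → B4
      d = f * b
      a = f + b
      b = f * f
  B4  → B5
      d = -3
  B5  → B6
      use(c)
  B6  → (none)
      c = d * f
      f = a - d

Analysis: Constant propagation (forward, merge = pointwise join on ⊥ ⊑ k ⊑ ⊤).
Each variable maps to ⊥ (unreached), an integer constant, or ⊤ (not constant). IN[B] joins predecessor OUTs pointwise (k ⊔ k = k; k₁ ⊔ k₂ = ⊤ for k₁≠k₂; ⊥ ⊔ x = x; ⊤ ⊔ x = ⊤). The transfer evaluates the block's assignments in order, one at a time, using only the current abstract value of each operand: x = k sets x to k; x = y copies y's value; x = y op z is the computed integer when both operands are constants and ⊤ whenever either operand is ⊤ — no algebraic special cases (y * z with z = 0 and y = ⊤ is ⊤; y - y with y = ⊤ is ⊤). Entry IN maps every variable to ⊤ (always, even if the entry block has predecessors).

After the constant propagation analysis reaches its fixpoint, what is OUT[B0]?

Answer: {a: ⊤, b: 2, c: ⊤, d: ⊤, e: ⊤, f: ⊤}

Derivation:
Fixpoint table:
  B0:  IN=(all ⊤)  OUT={b:2; rest ⊤}
  B1:  IN=(all ⊤)  OUT=(all ⊤)
  B2:  IN=(all ⊤)  OUT=(all ⊤)
  B3:  IN=(all ⊤)  OUT=(all ⊤)
  B4:  IN=(all ⊤)  OUT={d:-3; rest ⊤}
  B5:  IN={d:-3; rest ⊤}  OUT={d:-3; rest ⊤}
  B6:  IN=(all ⊤)  OUT=(all ⊤)

B0 is the boundary node: IN[B0] = {a: ⊤, b: ⊤, c: ⊤, d: ⊤, e: ⊤, f: ⊤}
Applying B0's transfer function to that IN value gives OUT[B0] (row B0 above).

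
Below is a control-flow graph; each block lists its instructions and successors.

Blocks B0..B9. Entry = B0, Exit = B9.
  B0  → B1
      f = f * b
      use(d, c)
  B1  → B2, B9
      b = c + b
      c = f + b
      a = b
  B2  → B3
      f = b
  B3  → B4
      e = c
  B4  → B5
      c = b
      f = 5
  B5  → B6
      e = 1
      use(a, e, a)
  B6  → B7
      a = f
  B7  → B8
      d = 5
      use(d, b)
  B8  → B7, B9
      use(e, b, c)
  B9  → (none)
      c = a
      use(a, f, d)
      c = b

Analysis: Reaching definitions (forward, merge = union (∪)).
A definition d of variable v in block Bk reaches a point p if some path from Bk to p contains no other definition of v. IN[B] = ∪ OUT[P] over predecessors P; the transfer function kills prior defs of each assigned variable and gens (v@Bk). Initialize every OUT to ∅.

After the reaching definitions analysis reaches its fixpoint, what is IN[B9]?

Answer: {a@B1, a@B6, b@B1, c@B1, c@B4, d@B7, e@B5, f@B0, f@B4}

Trace:
Fixpoint table:
  B0:   IN={}   OUT={f@B0}
  B1:   IN={f@B0}   OUT={a@B1, b@B1, c@B1, f@B0}
  B2:   IN={a@B1, b@B1, c@B1, f@B0}   OUT={a@B1, b@B1, c@B1, f@B2}
  B3:   IN={a@B1, b@B1, c@B1, f@B2}   OUT={a@B1, b@B1, c@B1, e@B3, f@B2}
  B4:   IN={a@B1, b@B1, c@B1, e@B3, f@B2}   OUT={a@B1, b@B1, c@B4, e@B3, f@B4}
  B5:   IN={a@B1, b@B1, c@B4, e@B3, f@B4}   OUT={a@B1, b@B1, c@B4, e@B5, f@B4}
  B6:   IN={a@B1, b@B1, c@B4, e@B5, f@B4}   OUT={a@B6, b@B1, c@B4, e@B5, f@B4}
  B7:   IN={a@B6, b@B1, c@B4, d@B7, e@B5, f@B4}   OUT={a@B6, b@B1, c@B4, d@B7, e@B5, f@B4}
  B8:   IN={a@B6, b@B1, c@B4, d@B7, e@B5, f@B4}   OUT={a@B6, b@B1, c@B4, d@B7, e@B5, f@B4}
  B9:   IN={a@B1, a@B6, b@B1, c@B1, c@B4, d@B7, e@B5, f@B0, f@B4}   OUT={a@B1, a@B6, b@B1, c@B9, d@B7, e@B5, f@B0, f@B4}

Merge at B9: IN[B9] = OUT[B1] ⊔ OUT[B8] = {a@B1, a@B6, b@B1, c@B1, c@B4, d@B7, e@B5, f@B0, f@B4}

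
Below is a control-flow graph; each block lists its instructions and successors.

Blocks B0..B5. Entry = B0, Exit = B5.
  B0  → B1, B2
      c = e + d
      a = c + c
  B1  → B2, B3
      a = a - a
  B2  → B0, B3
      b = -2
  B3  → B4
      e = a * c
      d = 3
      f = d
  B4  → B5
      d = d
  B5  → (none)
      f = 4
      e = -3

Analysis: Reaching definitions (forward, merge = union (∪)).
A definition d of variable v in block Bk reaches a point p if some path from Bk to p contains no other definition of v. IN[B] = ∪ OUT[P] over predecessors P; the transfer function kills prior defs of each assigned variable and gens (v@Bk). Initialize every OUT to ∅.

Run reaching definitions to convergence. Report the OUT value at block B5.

Converged values:
  B0:  IN={a@B0, a@B1, b@B2, c@B0}  OUT={a@B0, b@B2, c@B0}
  B1:  IN={a@B0, b@B2, c@B0}  OUT={a@B1, b@B2, c@B0}
  B2:  IN={a@B0, a@B1, b@B2, c@B0}  OUT={a@B0, a@B1, b@B2, c@B0}
  B3:  IN={a@B0, a@B1, b@B2, c@B0}  OUT={a@B0, a@B1, b@B2, c@B0, d@B3, e@B3, f@B3}
  B4:  IN={a@B0, a@B1, b@B2, c@B0, d@B3, e@B3, f@B3}  OUT={a@B0, a@B1, b@B2, c@B0, d@B4, e@B3, f@B3}
  B5:  IN={a@B0, a@B1, b@B2, c@B0, d@B4, e@B3, f@B3}  OUT={a@B0, a@B1, b@B2, c@B0, d@B4, e@B5, f@B5}

Merge at B5: IN[B5] = OUT[B4] = {a@B0, a@B1, b@B2, c@B0, d@B4, e@B3, f@B3}
Applying B5's transfer function to that IN value gives OUT[B5] (row B5 above).

Answer: {a@B0, a@B1, b@B2, c@B0, d@B4, e@B5, f@B5}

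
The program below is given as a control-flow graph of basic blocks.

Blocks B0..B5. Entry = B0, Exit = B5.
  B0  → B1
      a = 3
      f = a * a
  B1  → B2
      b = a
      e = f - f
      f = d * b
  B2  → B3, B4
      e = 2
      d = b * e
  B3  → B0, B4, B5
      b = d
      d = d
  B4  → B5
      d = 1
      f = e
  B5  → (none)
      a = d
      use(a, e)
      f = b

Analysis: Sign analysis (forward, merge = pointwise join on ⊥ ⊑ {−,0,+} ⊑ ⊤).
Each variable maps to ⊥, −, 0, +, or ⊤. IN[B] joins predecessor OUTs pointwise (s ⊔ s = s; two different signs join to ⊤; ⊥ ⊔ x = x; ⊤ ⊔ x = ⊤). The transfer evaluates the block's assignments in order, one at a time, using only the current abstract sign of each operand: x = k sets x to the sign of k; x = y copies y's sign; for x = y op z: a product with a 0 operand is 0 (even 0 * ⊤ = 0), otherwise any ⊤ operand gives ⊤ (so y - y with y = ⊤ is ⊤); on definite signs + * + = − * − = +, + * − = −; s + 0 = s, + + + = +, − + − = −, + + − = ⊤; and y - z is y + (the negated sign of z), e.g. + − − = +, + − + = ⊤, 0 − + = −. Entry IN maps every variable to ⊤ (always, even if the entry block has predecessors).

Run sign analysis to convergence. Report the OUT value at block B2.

Fixpoint table:
  B0:   IN=(all ⊤)   OUT={a:+, f:+; rest ⊤}
  B1:   IN={a:+, f:+; rest ⊤}   OUT={a:+, b:+; rest ⊤}
  B2:   IN={a:+, b:+; rest ⊤}   OUT={a:+, b:+, d:+, e:+; rest ⊤}
  B3:   IN={a:+, b:+, d:+, e:+; rest ⊤}   OUT={a:+, b:+, d:+, e:+; rest ⊤}
  B4:   IN={a:+, b:+, d:+, e:+; rest ⊤}   OUT={a:+, b:+, d:+, e:+, f:+; rest ⊤}
  B5:   IN={a:+, b:+, d:+, e:+; rest ⊤}   OUT={a:+, b:+, d:+, e:+, f:+; rest ⊤}

Merge at B2: IN[B2] = OUT[B1] = {a: +, b: +, c: ⊤, d: ⊤, e: ⊤, f: ⊤}
Applying B2's transfer function to that IN value gives OUT[B2] (row B2 above).

Answer: {a: +, b: +, c: ⊤, d: +, e: +, f: ⊤}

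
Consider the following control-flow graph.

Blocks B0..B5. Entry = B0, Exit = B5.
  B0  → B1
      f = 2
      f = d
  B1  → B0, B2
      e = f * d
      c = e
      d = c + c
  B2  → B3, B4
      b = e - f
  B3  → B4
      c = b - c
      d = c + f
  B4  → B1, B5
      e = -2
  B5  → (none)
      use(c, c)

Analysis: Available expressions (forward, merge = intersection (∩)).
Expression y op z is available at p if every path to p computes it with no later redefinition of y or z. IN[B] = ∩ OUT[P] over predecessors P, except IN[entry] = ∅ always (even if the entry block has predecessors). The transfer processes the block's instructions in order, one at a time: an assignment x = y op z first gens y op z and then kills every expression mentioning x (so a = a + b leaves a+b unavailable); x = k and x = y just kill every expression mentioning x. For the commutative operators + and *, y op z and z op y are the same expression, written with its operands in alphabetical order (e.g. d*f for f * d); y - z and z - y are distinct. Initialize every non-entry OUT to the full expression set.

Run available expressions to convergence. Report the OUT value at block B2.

Answer: {c+c, e-f}

Trace:
Fixpoint table:
  B0:   IN={}   OUT={}
  B1:   IN={}   OUT={c+c}
  B2:   IN={c+c}   OUT={c+c, e-f}
  B3:   IN={c+c, e-f}   OUT={c+f, e-f}
  B4:   IN={e-f}   OUT={}
  B5:   IN={}   OUT={}

Merge at B2: IN[B2] = OUT[B1] = {c+c}
Applying B2's transfer function to that IN value gives OUT[B2] (row B2 above).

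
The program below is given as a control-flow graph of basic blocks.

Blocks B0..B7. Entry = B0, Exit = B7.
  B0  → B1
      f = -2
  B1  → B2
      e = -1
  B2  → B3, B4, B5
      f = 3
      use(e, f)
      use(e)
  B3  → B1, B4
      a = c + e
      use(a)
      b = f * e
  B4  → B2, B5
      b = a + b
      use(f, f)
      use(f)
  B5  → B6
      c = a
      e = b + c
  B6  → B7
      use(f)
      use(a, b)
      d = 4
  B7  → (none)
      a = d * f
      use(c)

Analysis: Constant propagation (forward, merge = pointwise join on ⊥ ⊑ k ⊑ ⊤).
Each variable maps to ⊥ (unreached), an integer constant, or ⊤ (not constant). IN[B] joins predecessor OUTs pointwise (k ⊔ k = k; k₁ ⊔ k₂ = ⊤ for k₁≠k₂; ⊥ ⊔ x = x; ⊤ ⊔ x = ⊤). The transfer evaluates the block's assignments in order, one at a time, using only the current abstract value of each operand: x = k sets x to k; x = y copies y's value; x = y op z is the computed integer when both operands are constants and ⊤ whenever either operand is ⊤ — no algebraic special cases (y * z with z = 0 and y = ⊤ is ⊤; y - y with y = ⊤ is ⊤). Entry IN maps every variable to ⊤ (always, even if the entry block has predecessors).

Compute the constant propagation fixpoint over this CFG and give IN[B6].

Answer: {a: ⊤, b: ⊤, c: ⊤, d: ⊤, e: ⊤, f: 3}

Derivation:
Per-block solution:
  B0:   IN=(all ⊤)   OUT={f:-2; rest ⊤}
  B1:   IN=(all ⊤)   OUT={e:-1; rest ⊤}
  B2:   IN={e:-1; rest ⊤}   OUT={e:-1, f:3; rest ⊤}
  B3:   IN={e:-1, f:3; rest ⊤}   OUT={b:-3, e:-1, f:3; rest ⊤}
  B4:   IN={e:-1, f:3; rest ⊤}   OUT={e:-1, f:3; rest ⊤}
  B5:   IN={e:-1, f:3; rest ⊤}   OUT={f:3; rest ⊤}
  B6:   IN={f:3; rest ⊤}   OUT={d:4, f:3; rest ⊤}
  B7:   IN={d:4, f:3; rest ⊤}   OUT={a:12, d:4, f:3; rest ⊤}

Merge at B6: IN[B6] = OUT[B5] = {a: ⊤, b: ⊤, c: ⊤, d: ⊤, e: ⊤, f: 3}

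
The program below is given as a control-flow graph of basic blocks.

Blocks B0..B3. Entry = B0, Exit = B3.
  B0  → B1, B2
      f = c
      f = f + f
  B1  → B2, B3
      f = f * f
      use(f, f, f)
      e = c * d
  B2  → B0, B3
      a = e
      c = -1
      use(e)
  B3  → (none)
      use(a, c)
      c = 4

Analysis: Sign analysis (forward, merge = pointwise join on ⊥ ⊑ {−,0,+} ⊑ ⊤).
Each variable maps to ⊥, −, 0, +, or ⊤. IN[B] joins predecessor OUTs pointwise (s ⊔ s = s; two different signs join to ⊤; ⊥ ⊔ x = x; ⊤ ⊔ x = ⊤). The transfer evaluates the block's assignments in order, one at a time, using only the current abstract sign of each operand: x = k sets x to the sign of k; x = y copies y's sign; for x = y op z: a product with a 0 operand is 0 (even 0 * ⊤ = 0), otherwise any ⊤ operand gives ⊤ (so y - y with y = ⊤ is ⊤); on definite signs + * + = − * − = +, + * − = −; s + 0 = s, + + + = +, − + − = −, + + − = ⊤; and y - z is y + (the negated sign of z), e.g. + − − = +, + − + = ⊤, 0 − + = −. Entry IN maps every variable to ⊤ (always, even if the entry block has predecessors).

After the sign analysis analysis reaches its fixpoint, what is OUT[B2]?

Answer: {a: ⊤, b: ⊤, c: -, d: ⊤, e: ⊤, f: ⊤}

Derivation:
Per-block solution:
  B0:  IN=(all ⊤)  OUT=(all ⊤)
  B1:  IN=(all ⊤)  OUT=(all ⊤)
  B2:  IN=(all ⊤)  OUT={c:-; rest ⊤}
  B3:  IN=(all ⊤)  OUT={c:+; rest ⊤}

Merge at B2: IN[B2] = OUT[B0] ⊔ OUT[B1] = {a: ⊤, b: ⊤, c: ⊤, d: ⊤, e: ⊤, f: ⊤}
Applying B2's transfer function to that IN value gives OUT[B2] (row B2 above).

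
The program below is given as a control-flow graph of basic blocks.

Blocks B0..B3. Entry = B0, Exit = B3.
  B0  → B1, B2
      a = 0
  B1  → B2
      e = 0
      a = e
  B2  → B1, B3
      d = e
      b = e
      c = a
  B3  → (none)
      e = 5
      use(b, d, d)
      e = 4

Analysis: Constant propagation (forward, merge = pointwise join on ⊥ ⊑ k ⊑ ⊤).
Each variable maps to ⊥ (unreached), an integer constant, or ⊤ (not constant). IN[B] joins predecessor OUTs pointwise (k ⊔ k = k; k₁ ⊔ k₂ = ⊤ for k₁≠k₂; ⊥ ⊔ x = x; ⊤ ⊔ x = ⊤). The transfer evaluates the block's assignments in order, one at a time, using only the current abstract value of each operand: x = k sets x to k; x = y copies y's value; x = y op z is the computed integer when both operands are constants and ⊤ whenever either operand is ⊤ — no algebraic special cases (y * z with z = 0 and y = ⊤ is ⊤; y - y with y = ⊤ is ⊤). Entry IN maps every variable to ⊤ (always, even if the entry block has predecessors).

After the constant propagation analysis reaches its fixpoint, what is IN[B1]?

Answer: {a: 0, b: ⊤, c: ⊤, d: ⊤, e: ⊤, f: ⊤}

Working:
Fixpoint table:
  B0:  IN=(all ⊤)  OUT={a:0; rest ⊤}
  B1:  IN={a:0; rest ⊤}  OUT={a:0, e:0; rest ⊤}
  B2:  IN={a:0; rest ⊤}  OUT={a:0, c:0; rest ⊤}
  B3:  IN={a:0, c:0; rest ⊤}  OUT={a:0, c:0, e:4; rest ⊤}

Merge at B1: IN[B1] = OUT[B0] ⊔ OUT[B2] = {a: 0, b: ⊤, c: ⊤, d: ⊤, e: ⊤, f: ⊤}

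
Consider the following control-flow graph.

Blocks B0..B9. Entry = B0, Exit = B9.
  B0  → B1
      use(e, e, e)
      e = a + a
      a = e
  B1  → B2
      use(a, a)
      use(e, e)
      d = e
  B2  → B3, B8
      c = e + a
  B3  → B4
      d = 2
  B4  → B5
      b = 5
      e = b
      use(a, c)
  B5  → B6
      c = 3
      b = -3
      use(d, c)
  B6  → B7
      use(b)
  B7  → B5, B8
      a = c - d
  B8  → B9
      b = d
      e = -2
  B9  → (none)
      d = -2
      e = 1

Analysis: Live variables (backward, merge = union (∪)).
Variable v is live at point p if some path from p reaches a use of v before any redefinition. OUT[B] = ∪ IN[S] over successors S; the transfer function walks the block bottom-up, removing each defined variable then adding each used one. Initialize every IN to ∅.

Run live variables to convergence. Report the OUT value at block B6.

Answer: {c, d}

Working:
Converged values:
  B0:   IN={a, e}   OUT={a, e}
  B1:   IN={a, e}   OUT={a, d, e}
  B2:   IN={a, d, e}   OUT={a, c, d}
  B3:   IN={a, c}   OUT={a, c, d}
  B4:   IN={a, c, d}   OUT={d}
  B5:   IN={d}   OUT={b, c, d}
  B6:   IN={b, c, d}   OUT={c, d}
  B7:   IN={c, d}   OUT={d}
  B8:   IN={d}   OUT={}
  B9:   IN={}   OUT={}

Merge at B6: OUT[B6] = IN[B7] = {c, d}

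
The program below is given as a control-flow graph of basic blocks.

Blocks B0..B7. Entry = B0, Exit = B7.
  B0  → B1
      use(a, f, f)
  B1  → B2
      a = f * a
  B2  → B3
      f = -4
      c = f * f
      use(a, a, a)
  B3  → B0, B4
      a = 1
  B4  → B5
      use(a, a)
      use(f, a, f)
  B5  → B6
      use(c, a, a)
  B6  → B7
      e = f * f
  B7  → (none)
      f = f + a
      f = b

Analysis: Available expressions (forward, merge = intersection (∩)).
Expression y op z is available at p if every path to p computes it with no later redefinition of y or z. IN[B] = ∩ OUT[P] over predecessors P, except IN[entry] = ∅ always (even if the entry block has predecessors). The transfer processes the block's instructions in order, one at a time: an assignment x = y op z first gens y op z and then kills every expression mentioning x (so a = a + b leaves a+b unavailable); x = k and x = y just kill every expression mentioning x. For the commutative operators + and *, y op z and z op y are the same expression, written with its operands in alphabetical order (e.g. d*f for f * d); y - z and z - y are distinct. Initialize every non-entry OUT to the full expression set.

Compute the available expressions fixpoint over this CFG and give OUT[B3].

Fixpoint table:
  B0:  IN={}  OUT={}
  B1:  IN={}  OUT={}
  B2:  IN={}  OUT={f*f}
  B3:  IN={f*f}  OUT={f*f}
  B4:  IN={f*f}  OUT={f*f}
  B5:  IN={f*f}  OUT={f*f}
  B6:  IN={f*f}  OUT={f*f}
  B7:  IN={f*f}  OUT={}

Merge at B3: IN[B3] = OUT[B2] = {f*f}
Applying B3's transfer function to that IN value gives OUT[B3] (row B3 above).

Answer: {f*f}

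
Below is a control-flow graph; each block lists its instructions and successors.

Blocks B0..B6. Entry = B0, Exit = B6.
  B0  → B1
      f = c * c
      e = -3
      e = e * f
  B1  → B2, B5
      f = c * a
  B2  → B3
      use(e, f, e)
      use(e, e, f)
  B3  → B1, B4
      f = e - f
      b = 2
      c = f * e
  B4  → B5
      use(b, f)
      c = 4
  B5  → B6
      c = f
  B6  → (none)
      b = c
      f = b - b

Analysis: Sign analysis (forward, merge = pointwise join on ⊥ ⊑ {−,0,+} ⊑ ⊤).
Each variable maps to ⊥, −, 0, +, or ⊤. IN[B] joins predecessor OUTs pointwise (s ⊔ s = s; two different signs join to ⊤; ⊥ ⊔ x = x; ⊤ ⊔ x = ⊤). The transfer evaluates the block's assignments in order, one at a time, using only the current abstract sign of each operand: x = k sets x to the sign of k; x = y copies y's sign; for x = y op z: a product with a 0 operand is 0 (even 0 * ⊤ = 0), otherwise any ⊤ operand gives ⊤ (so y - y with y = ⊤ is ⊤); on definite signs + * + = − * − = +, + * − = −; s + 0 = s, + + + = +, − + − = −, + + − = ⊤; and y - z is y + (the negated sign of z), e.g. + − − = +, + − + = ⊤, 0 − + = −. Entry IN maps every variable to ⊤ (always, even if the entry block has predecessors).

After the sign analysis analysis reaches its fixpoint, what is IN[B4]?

Converged values:
  B0: | IN=(all ⊤) | OUT=(all ⊤)
  B1: | IN=(all ⊤) | OUT=(all ⊤)
  B2: | IN=(all ⊤) | OUT=(all ⊤)
  B3: | IN=(all ⊤) | OUT={b:+; rest ⊤}
  B4: | IN={b:+; rest ⊤} | OUT={b:+, c:+; rest ⊤}
  B5: | IN=(all ⊤) | OUT=(all ⊤)
  B6: | IN=(all ⊤) | OUT=(all ⊤)

Merge at B4: IN[B4] = OUT[B3] = {a: ⊤, b: +, c: ⊤, d: ⊤, e: ⊤, f: ⊤}

Answer: {a: ⊤, b: +, c: ⊤, d: ⊤, e: ⊤, f: ⊤}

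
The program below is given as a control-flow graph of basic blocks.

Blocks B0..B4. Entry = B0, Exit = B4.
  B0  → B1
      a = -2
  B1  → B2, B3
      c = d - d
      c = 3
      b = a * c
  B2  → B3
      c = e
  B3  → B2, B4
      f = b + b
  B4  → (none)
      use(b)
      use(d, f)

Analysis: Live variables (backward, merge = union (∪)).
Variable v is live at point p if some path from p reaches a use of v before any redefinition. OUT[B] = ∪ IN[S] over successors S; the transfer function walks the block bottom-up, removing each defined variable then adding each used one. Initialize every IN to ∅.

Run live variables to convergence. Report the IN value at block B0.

Answer: {d, e}

Derivation:
Converged values:
  B0:  IN={d, e}  OUT={a, d, e}
  B1:  IN={a, d, e}  OUT={b, d, e}
  B2:  IN={b, d, e}  OUT={b, d, e}
  B3:  IN={b, d, e}  OUT={b, d, e, f}
  B4:  IN={b, d, f}  OUT={}

Merge at B0: OUT[B0] = IN[B1] = {a, d, e}
Applying B0's transfer function to that OUT value gives IN[B0] (row B0 above).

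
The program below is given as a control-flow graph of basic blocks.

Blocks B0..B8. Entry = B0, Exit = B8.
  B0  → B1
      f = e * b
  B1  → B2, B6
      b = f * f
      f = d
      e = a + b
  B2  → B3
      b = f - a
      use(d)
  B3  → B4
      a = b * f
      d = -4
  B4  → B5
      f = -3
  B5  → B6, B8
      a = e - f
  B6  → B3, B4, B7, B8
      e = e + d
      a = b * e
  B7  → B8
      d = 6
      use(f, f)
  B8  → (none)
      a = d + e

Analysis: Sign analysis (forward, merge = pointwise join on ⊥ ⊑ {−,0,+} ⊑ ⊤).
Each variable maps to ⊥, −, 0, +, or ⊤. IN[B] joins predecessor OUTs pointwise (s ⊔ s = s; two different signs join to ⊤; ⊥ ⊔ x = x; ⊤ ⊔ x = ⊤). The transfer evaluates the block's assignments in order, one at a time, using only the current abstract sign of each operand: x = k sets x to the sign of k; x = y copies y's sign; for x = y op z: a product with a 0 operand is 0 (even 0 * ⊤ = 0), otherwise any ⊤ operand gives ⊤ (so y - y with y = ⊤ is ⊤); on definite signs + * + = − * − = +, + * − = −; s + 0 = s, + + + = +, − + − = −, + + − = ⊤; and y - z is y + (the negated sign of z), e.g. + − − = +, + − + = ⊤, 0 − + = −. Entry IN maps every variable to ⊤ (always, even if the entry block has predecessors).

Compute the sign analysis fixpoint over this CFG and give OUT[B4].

Answer: {a: ⊤, b: ⊤, c: ⊤, d: ⊤, e: ⊤, f: -}

Working:
Fixpoint table:
  B0:   IN=(all ⊤)   OUT=(all ⊤)
  B1:   IN=(all ⊤)   OUT=(all ⊤)
  B2:   IN=(all ⊤)   OUT=(all ⊤)
  B3:   IN=(all ⊤)   OUT={d:-; rest ⊤}
  B4:   IN=(all ⊤)   OUT={f:-; rest ⊤}
  B5:   IN={f:-; rest ⊤}   OUT={f:-; rest ⊤}
  B6:   IN=(all ⊤)   OUT=(all ⊤)
  B7:   IN=(all ⊤)   OUT={d:+; rest ⊤}
  B8:   IN=(all ⊤)   OUT=(all ⊤)

Merge at B4: IN[B4] = OUT[B3] ⊔ OUT[B6] = {a: ⊤, b: ⊤, c: ⊤, d: ⊤, e: ⊤, f: ⊤}
Applying B4's transfer function to that IN value gives OUT[B4] (row B4 above).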